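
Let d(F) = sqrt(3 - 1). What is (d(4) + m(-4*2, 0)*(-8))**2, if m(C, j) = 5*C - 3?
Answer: (344 + sqrt(2))**2 ≈ 1.1931e+5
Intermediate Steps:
m(C, j) = -3 + 5*C
d(F) = sqrt(2)
(d(4) + m(-4*2, 0)*(-8))**2 = (sqrt(2) + (-3 + 5*(-4*2))*(-8))**2 = (sqrt(2) + (-3 + 5*(-8))*(-8))**2 = (sqrt(2) + (-3 - 40)*(-8))**2 = (sqrt(2) - 43*(-8))**2 = (sqrt(2) + 344)**2 = (344 + sqrt(2))**2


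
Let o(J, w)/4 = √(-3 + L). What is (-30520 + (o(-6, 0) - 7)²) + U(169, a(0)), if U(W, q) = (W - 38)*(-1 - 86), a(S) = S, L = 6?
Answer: -41820 - 56*√3 ≈ -41917.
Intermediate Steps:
U(W, q) = 3306 - 87*W (U(W, q) = (-38 + W)*(-87) = 3306 - 87*W)
o(J, w) = 4*√3 (o(J, w) = 4*√(-3 + 6) = 4*√3)
(-30520 + (o(-6, 0) - 7)²) + U(169, a(0)) = (-30520 + (4*√3 - 7)²) + (3306 - 87*169) = (-30520 + (-7 + 4*√3)²) + (3306 - 14703) = (-30520 + (-7 + 4*√3)²) - 11397 = -41917 + (-7 + 4*√3)²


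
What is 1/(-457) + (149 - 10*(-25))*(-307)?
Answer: -55979302/457 ≈ -1.2249e+5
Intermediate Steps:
1/(-457) + (149 - 10*(-25))*(-307) = -1/457 + (149 + 250)*(-307) = -1/457 + 399*(-307) = -1/457 - 122493 = -55979302/457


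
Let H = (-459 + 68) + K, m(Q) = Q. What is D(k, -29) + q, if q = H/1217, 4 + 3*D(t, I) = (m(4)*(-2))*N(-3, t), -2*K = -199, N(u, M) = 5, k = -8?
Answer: -108845/7302 ≈ -14.906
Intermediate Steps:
K = 199/2 (K = -1/2*(-199) = 199/2 ≈ 99.500)
H = -583/2 (H = (-459 + 68) + 199/2 = -391 + 199/2 = -583/2 ≈ -291.50)
D(t, I) = -44/3 (D(t, I) = -4/3 + ((4*(-2))*5)/3 = -4/3 + (-8*5)/3 = -4/3 + (1/3)*(-40) = -4/3 - 40/3 = -44/3)
q = -583/2434 (q = -583/2/1217 = -583/2*1/1217 = -583/2434 ≈ -0.23952)
D(k, -29) + q = -44/3 - 583/2434 = -108845/7302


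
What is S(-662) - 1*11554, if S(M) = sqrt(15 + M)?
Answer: -11554 + I*sqrt(647) ≈ -11554.0 + 25.436*I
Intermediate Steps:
S(-662) - 1*11554 = sqrt(15 - 662) - 1*11554 = sqrt(-647) - 11554 = I*sqrt(647) - 11554 = -11554 + I*sqrt(647)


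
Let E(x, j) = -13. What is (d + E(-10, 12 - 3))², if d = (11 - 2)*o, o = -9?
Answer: 8836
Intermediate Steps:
d = -81 (d = (11 - 2)*(-9) = 9*(-9) = -81)
(d + E(-10, 12 - 3))² = (-81 - 13)² = (-94)² = 8836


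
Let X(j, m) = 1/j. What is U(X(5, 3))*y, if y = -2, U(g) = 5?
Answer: -10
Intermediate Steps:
U(X(5, 3))*y = 5*(-2) = -10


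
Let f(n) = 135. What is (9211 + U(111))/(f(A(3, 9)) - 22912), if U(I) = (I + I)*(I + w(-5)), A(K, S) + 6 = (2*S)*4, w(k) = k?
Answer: -32743/22777 ≈ -1.4375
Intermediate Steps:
A(K, S) = -6 + 8*S (A(K, S) = -6 + (2*S)*4 = -6 + 8*S)
U(I) = 2*I*(-5 + I) (U(I) = (I + I)*(I - 5) = (2*I)*(-5 + I) = 2*I*(-5 + I))
(9211 + U(111))/(f(A(3, 9)) - 22912) = (9211 + 2*111*(-5 + 111))/(135 - 22912) = (9211 + 2*111*106)/(-22777) = (9211 + 23532)*(-1/22777) = 32743*(-1/22777) = -32743/22777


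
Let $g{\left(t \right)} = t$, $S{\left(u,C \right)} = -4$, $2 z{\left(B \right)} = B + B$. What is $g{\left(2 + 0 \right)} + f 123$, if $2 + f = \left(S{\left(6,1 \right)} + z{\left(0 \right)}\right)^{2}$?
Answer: $1724$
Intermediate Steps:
$z{\left(B \right)} = B$ ($z{\left(B \right)} = \frac{B + B}{2} = \frac{2 B}{2} = B$)
$f = 14$ ($f = -2 + \left(-4 + 0\right)^{2} = -2 + \left(-4\right)^{2} = -2 + 16 = 14$)
$g{\left(2 + 0 \right)} + f 123 = \left(2 + 0\right) + 14 \cdot 123 = 2 + 1722 = 1724$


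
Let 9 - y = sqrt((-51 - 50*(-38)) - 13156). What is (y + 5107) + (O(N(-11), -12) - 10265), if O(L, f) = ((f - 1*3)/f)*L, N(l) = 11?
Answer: -20541/4 - I*sqrt(11307) ≈ -5135.3 - 106.33*I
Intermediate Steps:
O(L, f) = L*(-3 + f)/f (O(L, f) = ((f - 3)/f)*L = ((-3 + f)/f)*L = L*(-3 + f)/f)
y = 9 - I*sqrt(11307) (y = 9 - sqrt((-51 - 50*(-38)) - 13156) = 9 - sqrt((-51 + 1900) - 13156) = 9 - sqrt(1849 - 13156) = 9 - sqrt(-11307) = 9 - I*sqrt(11307) ≈ 9.0 - 106.33*I)
(y + 5107) + (O(N(-11), -12) - 10265) = ((9 - I*sqrt(11307)) + 5107) + (11*(-3 - 12)/(-12) - 10265) = (5116 - I*sqrt(11307)) + (11*(-1/12)*(-15) - 10265) = (5116 - I*sqrt(11307)) + (55/4 - 10265) = (5116 - I*sqrt(11307)) - 41005/4 = -20541/4 - I*sqrt(11307)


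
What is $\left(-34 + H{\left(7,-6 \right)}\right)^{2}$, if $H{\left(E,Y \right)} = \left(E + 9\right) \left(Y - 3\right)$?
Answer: $31684$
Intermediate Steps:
$H{\left(E,Y \right)} = \left(-3 + Y\right) \left(9 + E\right)$ ($H{\left(E,Y \right)} = \left(9 + E\right) \left(-3 + Y\right) = \left(-3 + Y\right) \left(9 + E\right)$)
$\left(-34 + H{\left(7,-6 \right)}\right)^{2} = \left(-34 + \left(-27 - 21 + 9 \left(-6\right) + 7 \left(-6\right)\right)\right)^{2} = \left(-34 - 144\right)^{2} = \left(-178\right)^{2} = 31684$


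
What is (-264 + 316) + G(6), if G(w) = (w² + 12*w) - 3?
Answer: 157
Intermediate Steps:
G(w) = -3 + w² + 12*w
(-264 + 316) + G(6) = (-264 + 316) + (-3 + 6² + 12*6) = 52 + (-3 + 36 + 72) = 52 + 105 = 157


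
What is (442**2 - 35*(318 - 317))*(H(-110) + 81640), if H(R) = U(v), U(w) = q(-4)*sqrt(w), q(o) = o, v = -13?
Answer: 15946659560 - 781316*I*sqrt(13) ≈ 1.5947e+10 - 2.8171e+6*I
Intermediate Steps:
U(w) = -4*sqrt(w)
H(R) = -4*I*sqrt(13)
(442**2 - 35*(318 - 317))*(H(-110) + 81640) = (442**2 - 35*(318 - 317))*(-4*I*sqrt(13) + 81640) = (195364 - 35*1)*(81640 - 4*I*sqrt(13)) = (195364 - 35)*(81640 - 4*I*sqrt(13)) = 195329*(81640 - 4*I*sqrt(13)) = 15946659560 - 781316*I*sqrt(13)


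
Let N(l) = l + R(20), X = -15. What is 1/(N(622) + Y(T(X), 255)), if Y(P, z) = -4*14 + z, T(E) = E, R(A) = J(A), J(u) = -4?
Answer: 1/817 ≈ 0.0012240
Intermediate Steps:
R(A) = -4
Y(P, z) = -56 + z
N(l) = -4 + l (N(l) = l - 4 = -4 + l)
1/(N(622) + Y(T(X), 255)) = 1/((-4 + 622) + (-56 + 255)) = 1/(618 + 199) = 1/817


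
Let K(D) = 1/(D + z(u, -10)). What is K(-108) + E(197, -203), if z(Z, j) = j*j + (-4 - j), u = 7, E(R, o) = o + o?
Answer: -813/2 ≈ -406.50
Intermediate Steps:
E(R, o) = 2*o
z(Z, j) = -4 + j² - j (z(Z, j) = j² + (-4 - j) = -4 + j² - j)
K(D) = 1/(106 + D) (K(D) = 1/(D + (-4 + (-10)² - 1*(-10))) = 1/(D + (-4 + 100 + 10)) = 1/(D + 106) = 1/(106 + D))
K(-108) + E(197, -203) = 1/(106 - 108) + 2*(-203) = 1/(-2) - 406 = -½ - 406 = -813/2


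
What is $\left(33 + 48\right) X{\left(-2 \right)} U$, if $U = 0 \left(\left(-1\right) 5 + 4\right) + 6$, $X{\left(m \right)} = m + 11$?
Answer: $4374$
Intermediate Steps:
$X{\left(m \right)} = 11 + m$
$U = 6$ ($U = 0 \left(-5 + 4\right) + 6 = 0 \left(-1\right) + 6 = 0 + 6 = 6$)
$\left(33 + 48\right) X{\left(-2 \right)} U = \left(33 + 48\right) \left(11 - 2\right) 6 = 81 \cdot 9 \cdot 6 = 729 \cdot 6 = 4374$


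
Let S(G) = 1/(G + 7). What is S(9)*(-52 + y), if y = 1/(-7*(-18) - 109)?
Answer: -883/272 ≈ -3.2463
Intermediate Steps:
S(G) = 1/(7 + G)
y = 1/17 (y = 1/(126 - 109) = 1/17 ≈ 0.058824)
S(9)*(-52 + y) = (-52 + 1/17)/(7 + 9) = -883/17/16 = (1/16)*(-883/17) = -883/272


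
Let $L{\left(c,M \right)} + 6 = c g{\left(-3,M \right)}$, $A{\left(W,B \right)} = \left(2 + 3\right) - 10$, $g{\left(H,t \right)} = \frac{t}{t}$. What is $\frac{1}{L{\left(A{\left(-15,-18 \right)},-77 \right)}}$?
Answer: $- \frac{1}{11} \approx -0.090909$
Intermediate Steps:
$g{\left(H,t \right)} = 1$
$A{\left(W,B \right)} = -5$ ($A{\left(W,B \right)} = 5 - 10 = -5$)
$L{\left(c,M \right)} = -6 + c$ ($L{\left(c,M \right)} = -6 + c 1 = -6 + c$)
$\frac{1}{L{\left(A{\left(-15,-18 \right)},-77 \right)}} = \frac{1}{-6 - 5} = \frac{1}{-11} = - \frac{1}{11}$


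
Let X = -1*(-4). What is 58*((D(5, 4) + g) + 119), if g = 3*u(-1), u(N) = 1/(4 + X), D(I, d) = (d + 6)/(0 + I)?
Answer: 28159/4 ≈ 7039.8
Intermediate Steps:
X = 4
D(I, d) = (6 + d)/I
u(N) = ⅛ (u(N) = 1/(4 + 4) = 1/8 = ⅛)
g = 3/8 (g = 3*(⅛) = 3/8 ≈ 0.37500)
58*((D(5, 4) + g) + 119) = 58*(((6 + 4)/5 + 3/8) + 119) = 58*(((⅕)*10 + 3/8) + 119) = 58*((2 + 3/8) + 119) = 58*(19/8 + 119) = 58*(971/8) = 28159/4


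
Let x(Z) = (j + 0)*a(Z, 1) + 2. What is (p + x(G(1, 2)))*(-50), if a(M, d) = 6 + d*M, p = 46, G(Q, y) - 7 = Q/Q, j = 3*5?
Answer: -12900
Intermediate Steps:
j = 15
G(Q, y) = 8 (G(Q, y) = 7 + Q/Q = 7 + 1 = 8)
a(M, d) = 6 + M*d
x(Z) = 92 + 15*Z (x(Z) = (15 + 0)*(6 + Z*1) + 2 = 15*(6 + Z) + 2 = (90 + 15*Z) + 2 = 92 + 15*Z)
(p + x(G(1, 2)))*(-50) = (46 + (92 + 15*8))*(-50) = (46 + (92 + 120))*(-50) = (46 + 212)*(-50) = 258*(-50) = -12900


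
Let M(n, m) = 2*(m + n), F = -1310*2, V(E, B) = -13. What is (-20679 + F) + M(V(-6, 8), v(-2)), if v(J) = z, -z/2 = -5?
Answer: -23305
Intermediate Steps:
z = 10 (z = -2*(-5) = 10)
v(J) = 10
F = -2620
M(n, m) = 2*m + 2*n
(-20679 + F) + M(V(-6, 8), v(-2)) = (-20679 - 2620) + (2*10 + 2*(-13)) = -23299 + (20 - 26) = -23299 - 6 = -23305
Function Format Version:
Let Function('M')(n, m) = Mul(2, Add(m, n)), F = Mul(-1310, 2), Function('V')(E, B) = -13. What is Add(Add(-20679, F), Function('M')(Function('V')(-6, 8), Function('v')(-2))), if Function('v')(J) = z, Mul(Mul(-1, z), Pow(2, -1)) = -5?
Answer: -23305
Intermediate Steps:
z = 10 (z = Mul(-2, -5) = 10)
Function('v')(J) = 10
F = -2620
Function('M')(n, m) = Add(Mul(2, m), Mul(2, n))
Add(Add(-20679, F), Function('M')(Function('V')(-6, 8), Function('v')(-2))) = Add(Add(-20679, -2620), Add(Mul(2, 10), Mul(2, -13))) = Add(-23299, Add(20, -26)) = Add(-23299, -6) = -23305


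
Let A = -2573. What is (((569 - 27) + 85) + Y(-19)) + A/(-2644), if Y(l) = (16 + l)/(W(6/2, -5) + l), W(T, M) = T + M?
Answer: 11625171/18508 ≈ 628.12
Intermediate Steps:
W(T, M) = M + T
Y(l) = (16 + l)/(-2 + l) (Y(l) = (16 + l)/((-5 + 6/2) + l) = (16 + l)/((-5 + 6*(½)) + l) = (16 + l)/((-5 + 3) + l) = (16 + l)/(-2 + l))
(((569 - 27) + 85) + Y(-19)) + A/(-2644) = (((569 - 27) + 85) + (16 - 19)/(-2 - 19)) - 2573/(-2644) = ((542 + 85) - 3/(-21)) - 2573*(-1/2644) = (627 - 1/21*(-3)) + 2573/2644 = (627 + ⅐) + 2573/2644 = 4390/7 + 2573/2644 = 11625171/18508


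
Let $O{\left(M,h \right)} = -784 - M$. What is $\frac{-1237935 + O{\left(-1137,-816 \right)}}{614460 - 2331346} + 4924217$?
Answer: $\frac{4227160232922}{858443} \approx 4.9242 \cdot 10^{6}$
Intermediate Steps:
$\frac{-1237935 + O{\left(-1137,-816 \right)}}{614460 - 2331346} + 4924217 = \frac{-1237935 - -353}{614460 - 2331346} + 4924217 = \frac{-1237935 + \left(-784 + 1137\right)}{-1716886} + 4924217 = \left(-1237935 + 353\right) \left(- \frac{1}{1716886}\right) + 4924217 = \left(-1237582\right) \left(- \frac{1}{1716886}\right) + 4924217 = \frac{618791}{858443} + 4924217 = \frac{4227160232922}{858443}$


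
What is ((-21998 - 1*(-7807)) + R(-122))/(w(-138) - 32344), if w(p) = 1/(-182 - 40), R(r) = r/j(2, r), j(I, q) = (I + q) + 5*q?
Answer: 1149883188/2620834685 ≈ 0.43875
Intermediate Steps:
j(I, q) = I + 6*q
R(r) = r/(2 + 6*r)
w(p) = -1/222 (w(p) = 1/(-222) = -1/222)
((-21998 - 1*(-7807)) + R(-122))/(w(-138) - 32344) = ((-21998 - 1*(-7807)) + (1/2)*(-122)/(1 + 3*(-122)))/(-1/222 - 32344) = ((-21998 + 7807) + (1/2)*(-122)/(1 - 366))/(-7180369/222) = (-14191 + (1/2)*(-122)/(-365))*(-222/7180369) = (-14191 + (1/2)*(-122)*(-1/365))*(-222/7180369) = (-14191 + 61/365)*(-222/7180369) = -5179654/365*(-222/7180369) = 1149883188/2620834685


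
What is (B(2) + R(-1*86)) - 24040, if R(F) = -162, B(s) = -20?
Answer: -24222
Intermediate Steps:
(B(2) + R(-1*86)) - 24040 = (-20 - 162) - 24040 = -182 - 24040 = -24222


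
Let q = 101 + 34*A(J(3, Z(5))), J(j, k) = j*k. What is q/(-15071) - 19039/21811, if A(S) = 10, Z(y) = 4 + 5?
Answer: -42365060/46959083 ≈ -0.90217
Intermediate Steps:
Z(y) = 9
q = 441 (q = 101 + 34*10 = 101 + 340 = 441)
q/(-15071) - 19039/21811 = 441/(-15071) - 19039/21811 = 441*(-1/15071) - 19039*1/21811 = -63/2153 - 19039/21811 = -42365060/46959083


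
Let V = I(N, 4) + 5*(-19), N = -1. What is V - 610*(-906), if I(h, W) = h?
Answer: 552564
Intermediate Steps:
V = -96 (V = -1 + 5*(-19) = -1 - 95 = -96)
V - 610*(-906) = -96 - 610*(-906) = -96 + 552660 = 552564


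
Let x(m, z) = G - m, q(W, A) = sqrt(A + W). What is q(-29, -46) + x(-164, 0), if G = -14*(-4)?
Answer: 220 + 5*I*sqrt(3) ≈ 220.0 + 8.6602*I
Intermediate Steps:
G = 56
x(m, z) = 56 - m
q(-29, -46) + x(-164, 0) = sqrt(-46 - 29) + (56 - 1*(-164)) = sqrt(-75) + (56 + 164) = 5*I*sqrt(3) + 220 = 220 + 5*I*sqrt(3)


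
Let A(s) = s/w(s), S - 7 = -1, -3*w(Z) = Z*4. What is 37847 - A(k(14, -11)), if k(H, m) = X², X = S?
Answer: 151391/4 ≈ 37848.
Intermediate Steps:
w(Z) = -4*Z/3 (w(Z) = -Z*4/3 = -4*Z/3)
S = 6 (S = 7 - 1 = 6)
X = 6
k(H, m) = 36 (k(H, m) = 6² = 36)
A(s) = -¾ (A(s) = s/((-4*s/3)) = s*(-3/(4*s)) = -¾)
37847 - A(k(14, -11)) = 37847 - 1*(-¾) = 37847 + ¾ = 151391/4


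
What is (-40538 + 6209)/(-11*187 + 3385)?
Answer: -34329/1328 ≈ -25.850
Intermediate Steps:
(-40538 + 6209)/(-11*187 + 3385) = -34329/(-2057 + 3385) = -34329/1328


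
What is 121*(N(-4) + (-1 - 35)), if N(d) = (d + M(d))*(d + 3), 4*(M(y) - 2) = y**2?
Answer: -4598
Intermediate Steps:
M(y) = 2 + y**2/4
N(d) = (3 + d)*(2 + d + d**2/4) (N(d) = (d + (2 + d**2/4))*(d + 3) = (2 + d + d**2/4)*(3 + d) = (3 + d)*(2 + d + d**2/4))
121*(N(-4) + (-1 - 35)) = 121*((6 + 5*(-4) + (1/4)*(-4)**3 + (7/4)*(-4)**2) + (-1 - 35)) = 121*((6 - 20 + (1/4)*(-64) + (7/4)*16) - 36) = 121*((6 - 20 - 16 + 28) - 36) = 121*(-2 - 36) = 121*(-38) = -4598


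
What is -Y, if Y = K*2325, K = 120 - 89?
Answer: -72075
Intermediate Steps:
K = 31
Y = 72075 (Y = 31*2325 = 72075)
-Y = -1*72075 = -72075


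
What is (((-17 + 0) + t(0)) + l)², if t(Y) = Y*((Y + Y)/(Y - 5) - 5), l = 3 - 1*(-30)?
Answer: 256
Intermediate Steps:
l = 33 (l = 3 + 30 = 33)
t(Y) = Y*(-5 + 2*Y/(-5 + Y)) (t(Y) = Y*((2*Y)/(-5 + Y) - 5) = Y*(2*Y/(-5 + Y) - 5) = Y*(-5 + 2*Y/(-5 + Y)))
(((-17 + 0) + t(0)) + l)² = (((-17 + 0) + 0*(25 - 3*0)/(-5 + 0)) + 33)² = ((-17 + 0*(25 + 0)/(-5)) + 33)² = ((-17 + 0*(-⅕)*25) + 33)² = ((-17 + 0) + 33)² = (-17 + 33)² = 16² = 256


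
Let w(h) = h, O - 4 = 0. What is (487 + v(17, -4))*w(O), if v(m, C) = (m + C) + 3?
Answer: 2012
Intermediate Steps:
O = 4 (O = 4 + 0 = 4)
v(m, C) = 3 + C + m (v(m, C) = (C + m) + 3 = 3 + C + m)
(487 + v(17, -4))*w(O) = (487 + (3 - 4 + 17))*4 = (487 + 16)*4 = 503*4 = 2012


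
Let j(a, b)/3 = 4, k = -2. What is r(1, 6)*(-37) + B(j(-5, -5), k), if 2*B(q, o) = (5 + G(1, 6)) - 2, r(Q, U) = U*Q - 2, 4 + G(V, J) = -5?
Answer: -151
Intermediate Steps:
j(a, b) = 12 (j(a, b) = 3*4 = 12)
G(V, J) = -9 (G(V, J) = -4 - 5 = -9)
r(Q, U) = -2 + Q*U (r(Q, U) = Q*U - 2 = -2 + Q*U)
B(q, o) = -3 (B(q, o) = ((5 - 9) - 2)/2 = (-4 - 2)/2 = (½)*(-6) = -3)
r(1, 6)*(-37) + B(j(-5, -5), k) = (-2 + 1*6)*(-37) - 3 = (-2 + 6)*(-37) - 3 = 4*(-37) - 3 = -148 - 3 = -151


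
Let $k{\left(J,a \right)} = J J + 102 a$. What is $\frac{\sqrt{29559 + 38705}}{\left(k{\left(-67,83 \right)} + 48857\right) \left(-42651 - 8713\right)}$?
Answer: $- \frac{\sqrt{17066}}{1587455784} \approx -8.2293 \cdot 10^{-8}$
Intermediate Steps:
$k{\left(J,a \right)} = J^{2} + 102 a$
$\frac{\sqrt{29559 + 38705}}{\left(k{\left(-67,83 \right)} + 48857\right) \left(-42651 - 8713\right)} = \frac{\sqrt{29559 + 38705}}{\left(\left(\left(-67\right)^{2} + 102 \cdot 83\right) + 48857\right) \left(-42651 - 8713\right)} = \frac{\sqrt{68264}}{\left(\left(4489 + 8466\right) + 48857\right) \left(-51364\right)} = \frac{2 \sqrt{17066}}{\left(12955 + 48857\right) \left(-51364\right)} = \frac{2 \sqrt{17066}}{61812 \left(-51364\right)} = \frac{2 \sqrt{17066}}{-3174911568} = 2 \sqrt{17066} \left(- \frac{1}{3174911568}\right) = - \frac{\sqrt{17066}}{1587455784}$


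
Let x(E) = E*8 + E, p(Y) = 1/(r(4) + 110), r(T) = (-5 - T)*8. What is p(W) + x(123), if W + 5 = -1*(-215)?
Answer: 42067/38 ≈ 1107.0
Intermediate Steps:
r(T) = -40 - 8*T
W = 210 (W = -5 - 1*(-215) = -5 + 215 = 210)
p(Y) = 1/38 (p(Y) = 1/((-40 - 8*4) + 110) = 1/((-40 - 32) + 110) = 1/(-72 + 110) = 1/38)
x(E) = 9*E (x(E) = 8*E + E = 9*E)
p(W) + x(123) = 1/38 + 9*123 = 1/38 + 1107 = 42067/38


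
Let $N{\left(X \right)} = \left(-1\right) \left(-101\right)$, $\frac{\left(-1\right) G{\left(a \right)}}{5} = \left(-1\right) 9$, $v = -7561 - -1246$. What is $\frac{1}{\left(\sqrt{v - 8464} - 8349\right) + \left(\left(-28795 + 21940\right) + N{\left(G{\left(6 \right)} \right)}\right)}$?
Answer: $- \frac{15103}{228115388} - \frac{i \sqrt{14779}}{228115388} \approx -6.6208 \cdot 10^{-5} - 5.3293 \cdot 10^{-7} i$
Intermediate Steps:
$v = -6315$ ($v = -7561 + 1246 = -6315$)
$G{\left(a \right)} = 45$ ($G{\left(a \right)} = - 5 \left(\left(-1\right) 9\right) = \left(-5\right) \left(-9\right) = 45$)
$N{\left(X \right)} = 101$
$\frac{1}{\left(\sqrt{v - 8464} - 8349\right) + \left(\left(-28795 + 21940\right) + N{\left(G{\left(6 \right)} \right)}\right)} = \frac{1}{\left(\sqrt{-6315 - 8464} - 8349\right) + \left(\left(-28795 + 21940\right) + 101\right)} = \frac{1}{\left(\sqrt{-14779} - 8349\right) + \left(-6855 + 101\right)} = \frac{1}{\left(i \sqrt{14779} - 8349\right) - 6754} = \frac{1}{\left(-8349 + i \sqrt{14779}\right) - 6754} = \frac{1}{-15103 + i \sqrt{14779}}$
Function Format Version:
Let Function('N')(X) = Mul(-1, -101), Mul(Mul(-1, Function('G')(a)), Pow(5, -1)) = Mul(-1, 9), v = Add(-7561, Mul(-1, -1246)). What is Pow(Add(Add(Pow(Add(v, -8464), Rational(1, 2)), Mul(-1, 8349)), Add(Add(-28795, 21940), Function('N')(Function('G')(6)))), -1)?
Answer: Add(Rational(-15103, 228115388), Mul(Rational(-1, 228115388), I, Pow(14779, Rational(1, 2)))) ≈ Add(-6.6208e-5, Mul(-5.3293e-7, I))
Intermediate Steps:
v = -6315 (v = Add(-7561, 1246) = -6315)
Function('G')(a) = 45 (Function('G')(a) = Mul(-5, Mul(-1, 9)) = Mul(-5, -9) = 45)
Function('N')(X) = 101
Pow(Add(Add(Pow(Add(v, -8464), Rational(1, 2)), Mul(-1, 8349)), Add(Add(-28795, 21940), Function('N')(Function('G')(6)))), -1) = Pow(Add(Add(Pow(Add(-6315, -8464), Rational(1, 2)), Mul(-1, 8349)), Add(Add(-28795, 21940), 101)), -1) = Pow(Add(Add(Pow(-14779, Rational(1, 2)), -8349), Add(-6855, 101)), -1) = Pow(Add(Add(Mul(I, Pow(14779, Rational(1, 2))), -8349), -6754), -1) = Pow(Add(Add(-8349, Mul(I, Pow(14779, Rational(1, 2)))), -6754), -1) = Pow(Add(-15103, Mul(I, Pow(14779, Rational(1, 2)))), -1)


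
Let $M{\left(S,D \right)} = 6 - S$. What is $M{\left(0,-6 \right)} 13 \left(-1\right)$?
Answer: $-78$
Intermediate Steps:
$M{\left(0,-6 \right)} 13 \left(-1\right) = \left(6 - 0\right) 13 \left(-1\right) = \left(6 + 0\right) 13 \left(-1\right) = 6 \cdot 13 \left(-1\right) = 78 \left(-1\right) = -78$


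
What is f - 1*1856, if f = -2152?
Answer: -4008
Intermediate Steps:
f - 1*1856 = -2152 - 1*1856 = -2152 - 1856 = -4008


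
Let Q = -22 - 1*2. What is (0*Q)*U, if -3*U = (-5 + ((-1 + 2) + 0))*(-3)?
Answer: 0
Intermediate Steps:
U = -4 (U = -(-5 + ((-1 + 2) + 0))*(-3)/3 = -(-5 + (1 + 0))*(-3)/3 = -(-5 + 1)*(-3)/3 = -(-4)*(-3)/3 = -1/3*12 = -4)
Q = -24 (Q = -22 - 2 = -24)
(0*Q)*U = (0*(-24))*(-4) = 0*(-4) = 0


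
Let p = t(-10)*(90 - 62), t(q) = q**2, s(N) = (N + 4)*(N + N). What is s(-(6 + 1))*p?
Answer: 117600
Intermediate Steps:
s(N) = 2*N*(4 + N) (s(N) = (4 + N)*(2*N) = 2*N*(4 + N))
p = 2800 (p = (-10)**2*(90 - 62) = 100*28 = 2800)
s(-(6 + 1))*p = (2*(-(6 + 1))*(4 - (6 + 1)))*2800 = (2*(-1*7)*(4 - 1*7))*2800 = (2*(-7)*(4 - 7))*2800 = (2*(-7)*(-3))*2800 = 42*2800 = 117600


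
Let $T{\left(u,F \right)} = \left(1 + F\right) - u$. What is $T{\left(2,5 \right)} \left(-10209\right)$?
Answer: $-40836$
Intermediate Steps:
$T{\left(u,F \right)} = 1 + F - u$
$T{\left(2,5 \right)} \left(-10209\right) = \left(1 + 5 - 2\right) \left(-10209\right) = 4 \left(-10209\right) = -40836$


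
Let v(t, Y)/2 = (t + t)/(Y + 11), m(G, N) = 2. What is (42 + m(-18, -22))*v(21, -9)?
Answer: 1848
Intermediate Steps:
v(t, Y) = 4*t/(11 + Y) (v(t, Y) = 2*((t + t)/(Y + 11)) = 2*((2*t)/(11 + Y)) = 2*(2*t/(11 + Y)) = 4*t/(11 + Y))
(42 + m(-18, -22))*v(21, -9) = (42 + 2)*(4*21/(11 - 9)) = 44*(4*21/2) = 44*(4*21*(1/2)) = 44*42 = 1848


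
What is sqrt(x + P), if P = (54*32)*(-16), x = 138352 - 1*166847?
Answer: I*sqrt(56143) ≈ 236.95*I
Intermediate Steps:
x = -28495 (x = 138352 - 166847 = -28495)
P = -27648 (P = 1728*(-16) = -27648)
sqrt(x + P) = sqrt(-28495 - 27648) = sqrt(-56143) = I*sqrt(56143)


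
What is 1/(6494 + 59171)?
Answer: 1/65665 ≈ 1.5229e-5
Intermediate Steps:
1/(6494 + 59171) = 1/65665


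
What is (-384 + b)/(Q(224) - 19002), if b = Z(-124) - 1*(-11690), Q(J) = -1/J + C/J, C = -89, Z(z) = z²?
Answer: -996128/709423 ≈ -1.4041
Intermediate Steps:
Q(J) = -90/J (Q(J) = -1/J - 89/J = -90/J)
b = 27066 (b = (-124)² - 1*(-11690) = 15376 + 11690 = 27066)
(-384 + b)/(Q(224) - 19002) = (-384 + 27066)/(-90/224 - 19002) = 26682/(-90*1/224 - 19002) = 26682/(-45/112 - 19002) = 26682/(-2128269/112) = 26682*(-112/2128269) = -996128/709423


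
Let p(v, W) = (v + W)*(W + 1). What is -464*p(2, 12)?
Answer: -84448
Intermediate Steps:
p(v, W) = (1 + W)*(W + v) (p(v, W) = (W + v)*(1 + W) = (1 + W)*(W + v))
-464*p(2, 12) = -464*(12 + 2 + 12² + 12*2) = -464*(12 + 2 + 144 + 24) = -464*182 = -84448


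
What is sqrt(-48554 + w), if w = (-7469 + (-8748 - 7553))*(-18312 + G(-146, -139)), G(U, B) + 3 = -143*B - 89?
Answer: 38*I*sqrt(24281) ≈ 5921.3*I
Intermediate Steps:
G(U, B) = -92 - 143*B (G(U, B) = -3 + (-143*B - 89) = -3 + (-89 - 143*B) = -92 - 143*B)
w = -35013210 (w = (-7469 + (-8748 - 7553))*(-18312 + (-92 - 143*(-139))) = (-7469 - 16301)*(-18312 + (-92 + 19877)) = -23770*(-18312 + 19785) = -23770*1473 = -35013210)
sqrt(-48554 + w) = sqrt(-48554 - 35013210) = sqrt(-35061764) = 38*I*sqrt(24281)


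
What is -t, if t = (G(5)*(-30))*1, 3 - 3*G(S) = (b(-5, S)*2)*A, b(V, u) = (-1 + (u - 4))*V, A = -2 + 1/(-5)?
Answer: 30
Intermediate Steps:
A = -11/5 (A = -2 - 1/5 = -11/5 ≈ -2.2000)
b(V, u) = V*(-5 + u) (b(V, u) = (-1 + (-4 + u))*V = (-5 + u)*V = V*(-5 + u))
G(S) = 113/3 - 22*S/3 (G(S) = 1 - -5*(-5 + S)*2*(-11)/(3*5) = 1 - (25 - 5*S)*2*(-11)/(3*5) = 1 - (50 - 10*S)*(-11)/(3*5) = 1 - (-110 + 22*S)/3 = 1 + (110/3 - 22*S/3) = 113/3 - 22*S/3)
t = -30 (t = ((113/3 - 22/3*5)*(-30))*1 = ((113/3 - 110/3)*(-30))*1 = (1*(-30))*1 = -30*1 = -30)
-t = -1*(-30) = 30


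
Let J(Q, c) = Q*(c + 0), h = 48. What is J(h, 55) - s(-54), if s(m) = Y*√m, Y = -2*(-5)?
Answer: 2640 - 30*I*√6 ≈ 2640.0 - 73.485*I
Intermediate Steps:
Y = 10
J(Q, c) = Q*c
s(m) = 10*√m
J(h, 55) - s(-54) = 48*55 - 10*√(-54) = 2640 - 10*3*I*√6 = 2640 - 30*I*√6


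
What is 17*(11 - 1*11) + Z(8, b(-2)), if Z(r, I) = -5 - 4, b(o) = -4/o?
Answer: -9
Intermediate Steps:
Z(r, I) = -9
17*(11 - 1*11) + Z(8, b(-2)) = 17*(11 - 1*11) - 9 = 17*(11 - 11) - 9 = 17*0 - 9 = 0 - 9 = -9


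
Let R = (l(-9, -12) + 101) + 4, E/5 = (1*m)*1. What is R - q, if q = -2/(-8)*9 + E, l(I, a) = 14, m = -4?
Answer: 547/4 ≈ 136.75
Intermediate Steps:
E = -20 (E = 5*((1*(-4))*1) = 5*(-4*1) = 5*(-4) = -20)
R = 119 (R = (14 + 101) + 4 = 115 + 4 = 119)
q = -71/4 (q = -2/(-8)*9 - 20 = -2*(-⅛)*9 - 20 = (¼)*9 - 20 = 9/4 - 20 = -71/4 ≈ -17.750)
R - q = 119 - 1*(-71/4) = 119 + 71/4 = 547/4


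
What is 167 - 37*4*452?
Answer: -66729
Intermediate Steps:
167 - 37*4*452 = 167 - 148*452 = 167 - 66896 = -66729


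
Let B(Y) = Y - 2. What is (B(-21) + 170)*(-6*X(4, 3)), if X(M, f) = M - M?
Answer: 0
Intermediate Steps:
X(M, f) = 0
B(Y) = -2 + Y
(B(-21) + 170)*(-6*X(4, 3)) = ((-2 - 21) + 170)*(-6*0) = (-23 + 170)*0 = 147*0 = 0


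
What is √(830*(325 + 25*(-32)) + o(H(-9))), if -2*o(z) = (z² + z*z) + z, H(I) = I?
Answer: I*√1577306/2 ≈ 627.95*I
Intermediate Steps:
o(z) = -z² - z/2 (o(z) = -((z² + z*z) + z)/2 = -((z² + z²) + z)/2 = -(2*z² + z)/2 = -(z + 2*z²)/2 = -z² - z/2)
√(830*(325 + 25*(-32)) + o(H(-9))) = √(830*(325 + 25*(-32)) - 1*(-9)*(½ - 9)) = √(830*(325 - 800) - 1*(-9)*(-17/2)) = √(830*(-475) - 153/2) = √(-394250 - 153/2) = √(-788653/2) = I*√1577306/2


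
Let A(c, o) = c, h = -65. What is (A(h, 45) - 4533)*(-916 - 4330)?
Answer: 24121108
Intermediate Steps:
(A(h, 45) - 4533)*(-916 - 4330) = (-65 - 4533)*(-916 - 4330) = -4598*(-5246) = 24121108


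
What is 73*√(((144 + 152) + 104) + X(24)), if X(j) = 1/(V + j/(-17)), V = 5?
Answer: 219*√165493/61 ≈ 1460.5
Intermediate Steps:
X(j) = 1/(5 - j/17) (X(j) = 1/(5 + j/(-17)) = 1/(5 + j*(-1/17)) = 1/(5 - j/17))
73*√(((144 + 152) + 104) + X(24)) = 73*√(((144 + 152) + 104) - 17/(-85 + 24)) = 73*√((296 + 104) - 17/(-61)) = 73*√(400 - 17*(-1/61)) = 73*√(400 + 17/61) = 73*√(24417/61) = 73*(3*√165493/61) = 219*√165493/61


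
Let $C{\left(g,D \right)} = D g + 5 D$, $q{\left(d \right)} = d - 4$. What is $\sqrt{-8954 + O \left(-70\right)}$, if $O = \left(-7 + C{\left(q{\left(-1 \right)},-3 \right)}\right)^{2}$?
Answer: $12 i \sqrt{86} \approx 111.28 i$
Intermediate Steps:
$q{\left(d \right)} = -4 + d$ ($q{\left(d \right)} = d - 4 = -4 + d$)
$C{\left(g,D \right)} = 5 D + D g$
$O = 49$ ($O = \left(-7 - 3 \left(5 - 5\right)\right)^{2} = \left(-7 - 0\right)^{2} = \left(-7 + 0\right)^{2} = \left(-7\right)^{2} = 49$)
$\sqrt{-8954 + O \left(-70\right)} = \sqrt{-8954 + 49 \left(-70\right)} = \sqrt{-8954 - 3430} = \sqrt{-12384} = 12 i \sqrt{86}$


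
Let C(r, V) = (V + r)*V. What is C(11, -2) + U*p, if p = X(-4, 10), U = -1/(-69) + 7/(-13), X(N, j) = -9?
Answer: -3972/299 ≈ -13.284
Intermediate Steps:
C(r, V) = V*(V + r)
U = -470/897 (U = -1*(-1/69) + 7*(-1/13) = 1/69 - 7/13 = -470/897 ≈ -0.52397)
p = -9
C(11, -2) + U*p = -2*(-2 + 11) - 470/897*(-9) = -2*9 + 1410/299 = -18 + 1410/299 = -3972/299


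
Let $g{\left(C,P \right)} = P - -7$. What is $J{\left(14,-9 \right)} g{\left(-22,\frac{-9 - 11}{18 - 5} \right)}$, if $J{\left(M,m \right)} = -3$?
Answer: $- \frac{213}{13} \approx -16.385$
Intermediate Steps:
$g{\left(C,P \right)} = 7 + P$ ($g{\left(C,P \right)} = P + 7 = 7 + P$)
$J{\left(14,-9 \right)} g{\left(-22,\frac{-9 - 11}{18 - 5} \right)} = - 3 \left(7 + \frac{-9 - 11}{18 - 5}\right) = - 3 \left(7 - \frac{20}{13}\right) = \left(-3\right) \frac{71}{13} = - \frac{213}{13}$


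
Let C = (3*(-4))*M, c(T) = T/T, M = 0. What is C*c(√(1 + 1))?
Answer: 0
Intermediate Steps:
c(T) = 1
C = 0 (C = (3*(-4))*0 = -12*0 = 0)
C*c(√(1 + 1)) = 0*1 = 0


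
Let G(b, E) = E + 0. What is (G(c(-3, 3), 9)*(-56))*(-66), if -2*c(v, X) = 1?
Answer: 33264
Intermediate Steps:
c(v, X) = -1/2 (c(v, X) = -1/2*1 = -1/2)
G(b, E) = E
(G(c(-3, 3), 9)*(-56))*(-66) = (9*(-56))*(-66) = -504*(-66) = 33264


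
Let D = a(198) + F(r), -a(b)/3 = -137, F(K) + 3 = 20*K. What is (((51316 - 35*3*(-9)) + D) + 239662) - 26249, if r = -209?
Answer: 261902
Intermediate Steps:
F(K) = -3 + 20*K
a(b) = 411 (a(b) = -3*(-137) = 411)
D = -3772 (D = 411 + (-3 + 20*(-209)) = 411 + (-3 - 4180) = 411 - 4183 = -3772)
(((51316 - 35*3*(-9)) + D) + 239662) - 26249 = (((51316 - 35*3*(-9)) - 3772) + 239662) - 26249 = (((51316 - 105*(-9)) - 3772) + 239662) - 26249 = (((51316 + 945) - 3772) + 239662) - 26249 = ((52261 - 3772) + 239662) - 26249 = (48489 + 239662) - 26249 = 288151 - 26249 = 261902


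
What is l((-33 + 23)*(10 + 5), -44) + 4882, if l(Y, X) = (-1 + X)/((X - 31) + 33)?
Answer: 68363/14 ≈ 4883.1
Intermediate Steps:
l(Y, X) = (-1 + X)/(2 + X) (l(Y, X) = (-1 + X)/((-31 + X) + 33) = (-1 + X)/(2 + X))
l((-33 + 23)*(10 + 5), -44) + 4882 = (-1 - 44)/(2 - 44) + 4882 = -45/(-42) + 4882 = -1/42*(-45) + 4882 = 15/14 + 4882 = 68363/14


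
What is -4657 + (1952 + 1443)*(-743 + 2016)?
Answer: 4317178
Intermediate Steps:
-4657 + (1952 + 1443)*(-743 + 2016) = -4657 + 3395*1273 = -4657 + 4321835 = 4317178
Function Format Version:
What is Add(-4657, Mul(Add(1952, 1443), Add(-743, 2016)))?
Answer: 4317178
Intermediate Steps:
Add(-4657, Mul(Add(1952, 1443), Add(-743, 2016))) = Add(-4657, Mul(3395, 1273)) = Add(-4657, 4321835) = 4317178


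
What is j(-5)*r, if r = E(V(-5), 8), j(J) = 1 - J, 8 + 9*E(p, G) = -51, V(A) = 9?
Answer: -118/3 ≈ -39.333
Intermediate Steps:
E(p, G) = -59/9 (E(p, G) = -8/9 + (⅑)*(-51) = -8/9 - 17/3 = -59/9)
r = -59/9 ≈ -6.5556
j(-5)*r = (1 - 1*(-5))*(-59/9) = (1 + 5)*(-59/9) = 6*(-59/9) = -118/3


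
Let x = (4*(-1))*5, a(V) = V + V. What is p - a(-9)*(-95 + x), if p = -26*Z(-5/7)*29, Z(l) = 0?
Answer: -2070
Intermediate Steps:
a(V) = 2*V
x = -20 (x = -4*5 = -20)
p = 0 (p = -26*0*29 = 0*29 = 0)
p - a(-9)*(-95 + x) = 0 - 2*(-9)*(-95 - 20) = 0 - (-18)*(-115) = 0 - 1*2070 = 0 - 2070 = -2070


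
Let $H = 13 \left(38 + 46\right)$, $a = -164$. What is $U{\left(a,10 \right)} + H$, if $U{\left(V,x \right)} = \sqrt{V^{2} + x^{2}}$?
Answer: $1092 + 2 \sqrt{6749} \approx 1256.3$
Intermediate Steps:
$H = 1092$ ($H = 13 \cdot 84 = 1092$)
$U{\left(a,10 \right)} + H = \sqrt{\left(-164\right)^{2} + 10^{2}} + 1092 = \sqrt{26896 + 100} + 1092 = \sqrt{26996} + 1092 = 2 \sqrt{6749} + 1092 = 1092 + 2 \sqrt{6749}$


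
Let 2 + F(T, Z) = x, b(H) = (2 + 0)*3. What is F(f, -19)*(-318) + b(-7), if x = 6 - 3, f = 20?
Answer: -312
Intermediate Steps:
x = 3
b(H) = 6 (b(H) = 2*3 = 6)
F(T, Z) = 1 (F(T, Z) = -2 + 3 = 1)
F(f, -19)*(-318) + b(-7) = 1*(-318) + 6 = -318 + 6 = -312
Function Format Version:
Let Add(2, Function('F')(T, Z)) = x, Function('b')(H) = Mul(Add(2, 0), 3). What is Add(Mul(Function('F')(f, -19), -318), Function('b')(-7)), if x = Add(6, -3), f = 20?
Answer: -312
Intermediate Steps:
x = 3
Function('b')(H) = 6 (Function('b')(H) = Mul(2, 3) = 6)
Function('F')(T, Z) = 1 (Function('F')(T, Z) = Add(-2, 3) = 1)
Add(Mul(Function('F')(f, -19), -318), Function('b')(-7)) = Add(Mul(1, -318), 6) = Add(-318, 6) = -312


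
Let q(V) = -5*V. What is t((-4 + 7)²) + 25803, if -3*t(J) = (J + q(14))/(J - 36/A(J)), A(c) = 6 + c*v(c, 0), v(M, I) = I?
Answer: 232288/9 ≈ 25810.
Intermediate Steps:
A(c) = 6 (A(c) = 6 + c*0 = 6 + 0 = 6)
t(J) = -(-70 + J)/(3*(-6 + J)) (t(J) = -(J - 5*14)/(3*(J - 36/6)) = -(J - 70)/(3*(J - 36*⅙)) = -(-70 + J)/(3*(J - 6)) = -(-70 + J)/(3*(-6 + J)))
t((-4 + 7)²) + 25803 = (70 - (-4 + 7)²)/(3*(-6 + (-4 + 7)²)) + 25803 = (70 - 1*3²)/(3*(-6 + 3²)) + 25803 = (70 - 1*9)/(3*(-6 + 9)) + 25803 = (⅓)*(70 - 9)/3 + 25803 = (⅓)*(⅓)*61 + 25803 = 61/9 + 25803 = 232288/9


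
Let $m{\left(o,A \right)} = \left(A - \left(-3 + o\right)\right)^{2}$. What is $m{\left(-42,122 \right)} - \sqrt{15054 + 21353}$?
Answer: $27889 - 7 \sqrt{743} \approx 27698.0$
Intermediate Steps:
$m{\left(o,A \right)} = \left(3 + A - o\right)^{2}$
$m{\left(-42,122 \right)} - \sqrt{15054 + 21353} = \left(3 + 122 - -42\right)^{2} - \sqrt{15054 + 21353} = \left(3 + 122 + 42\right)^{2} - \sqrt{36407} = 167^{2} - 7 \sqrt{743} = 27889 - 7 \sqrt{743}$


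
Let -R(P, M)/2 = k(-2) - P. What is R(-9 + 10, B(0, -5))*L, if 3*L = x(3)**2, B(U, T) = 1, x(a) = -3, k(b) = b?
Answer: 18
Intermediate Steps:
R(P, M) = 4 + 2*P (R(P, M) = -2*(-2 - P) = 4 + 2*P)
L = 3 (L = (1/3)*(-3)**2 = (1/3)*9 = 3)
R(-9 + 10, B(0, -5))*L = (4 + 2*(-9 + 10))*3 = (4 + 2*1)*3 = (4 + 2)*3 = 6*3 = 18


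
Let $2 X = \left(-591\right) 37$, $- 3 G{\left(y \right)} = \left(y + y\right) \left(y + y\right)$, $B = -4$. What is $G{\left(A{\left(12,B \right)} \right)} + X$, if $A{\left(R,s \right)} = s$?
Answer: $- \frac{65729}{6} \approx -10955.0$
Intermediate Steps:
$G{\left(y \right)} = - \frac{4 y^{2}}{3}$ ($G{\left(y \right)} = - \frac{\left(y + y\right) \left(y + y\right)}{3} = - \frac{2 y 2 y}{3} = - \frac{4 y^{2}}{3}$)
$X = - \frac{21867}{2}$ ($X = \frac{\left(-591\right) 37}{2} = \frac{1}{2} \left(-21867\right) = - \frac{21867}{2} \approx -10934.0$)
$G{\left(A{\left(12,B \right)} \right)} + X = - \frac{4 \left(-4\right)^{2}}{3} - \frac{21867}{2} = \left(- \frac{4}{3}\right) 16 - \frac{21867}{2} = - \frac{64}{3} - \frac{21867}{2} = - \frac{65729}{6}$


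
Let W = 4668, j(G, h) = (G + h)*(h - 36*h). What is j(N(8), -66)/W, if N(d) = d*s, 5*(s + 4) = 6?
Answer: -17017/389 ≈ -43.745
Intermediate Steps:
s = -14/5 (s = -4 + (⅕)*6 = -4 + 6/5 = -14/5 ≈ -2.8000)
N(d) = -14*d/5 (N(d) = d*(-14/5) = -14*d/5)
j(G, h) = -35*h*(G + h) (j(G, h) = (G + h)*(-35*h) = -35*h*(G + h))
j(N(8), -66)/W = -35*(-66)*(-14/5*8 - 66)/4668 = -35*(-66)*(-112/5 - 66)*(1/4668) = -35*(-66)*(-442/5)*(1/4668) = -204204*1/4668 = -17017/389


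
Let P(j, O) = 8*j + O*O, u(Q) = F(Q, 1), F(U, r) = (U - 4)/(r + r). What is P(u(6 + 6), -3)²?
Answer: 1681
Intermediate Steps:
F(U, r) = (-4 + U)/(2*r) (F(U, r) = (-4 + U)/((2*r)) = (-4 + U)*(1/(2*r)) = (-4 + U)/(2*r))
u(Q) = -2 + Q/2 (u(Q) = (½)*(-4 + Q)/1 = (½)*1*(-4 + Q) = -2 + Q/2)
P(j, O) = O² + 8*j (P(j, O) = 8*j + O² = O² + 8*j)
P(u(6 + 6), -3)² = ((-3)² + 8*(-2 + (6 + 6)/2))² = (9 + 8*(-2 + (½)*12))² = (9 + 8*(-2 + 6))² = (9 + 8*4)² = (9 + 32)² = 41² = 1681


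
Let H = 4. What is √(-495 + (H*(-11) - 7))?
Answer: I*√546 ≈ 23.367*I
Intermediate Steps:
√(-495 + (H*(-11) - 7)) = √(-495 + (4*(-11) - 7)) = √(-495 + (-44 - 7)) = √(-495 - 51) = √(-546) = I*√546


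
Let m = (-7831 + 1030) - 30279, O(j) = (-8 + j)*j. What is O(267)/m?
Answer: -23051/12360 ≈ -1.8650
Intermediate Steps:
O(j) = j*(-8 + j)
m = -37080 (m = -6801 - 30279 = -37080)
O(267)/m = (267*(-8 + 267))/(-37080) = (267*259)*(-1/37080) = 69153*(-1/37080) = -23051/12360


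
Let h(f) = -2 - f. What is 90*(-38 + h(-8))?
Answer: -2880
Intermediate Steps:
90*(-38 + h(-8)) = 90*(-38 + (-2 - 1*(-8))) = 90*(-38 + (-2 + 8)) = 90*(-38 + 6) = 90*(-32) = -2880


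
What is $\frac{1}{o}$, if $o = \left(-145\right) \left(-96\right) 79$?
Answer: $\frac{1}{1099680} \approx 9.0936 \cdot 10^{-7}$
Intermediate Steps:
$o = 1099680$ ($o = 13920 \cdot 79 = 1099680$)
$\frac{1}{o} = \frac{1}{1099680}$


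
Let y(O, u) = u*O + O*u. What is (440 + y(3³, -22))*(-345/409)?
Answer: 258060/409 ≈ 630.95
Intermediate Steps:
y(O, u) = 2*O*u (y(O, u) = O*u + O*u = 2*O*u)
(440 + y(3³, -22))*(-345/409) = (440 + 2*3³*(-22))*(-345/409) = (440 + 2*27*(-22))*(-345*1/409) = (440 - 1188)*(-345/409) = -748*(-345/409) = 258060/409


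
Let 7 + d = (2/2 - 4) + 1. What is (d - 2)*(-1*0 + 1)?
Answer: -11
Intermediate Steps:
d = -9 (d = -7 + ((2/2 - 4) + 1) = -7 + ((2*(1/2) - 4) + 1) = -7 + ((1 - 4) + 1) = -7 + (-3 + 1) = -7 - 2 = -9)
(d - 2)*(-1*0 + 1) = (-9 - 2)*(-1*0 + 1) = -11*(0 + 1) = -11*1 = -11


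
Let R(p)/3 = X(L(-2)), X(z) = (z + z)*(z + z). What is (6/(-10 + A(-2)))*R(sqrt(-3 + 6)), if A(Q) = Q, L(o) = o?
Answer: -24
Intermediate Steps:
X(z) = 4*z**2 (X(z) = (2*z)*(2*z) = 4*z**2)
R(p) = 48 (R(p) = 3*(4*(-2)**2) = 3*(4*4) = 3*16 = 48)
(6/(-10 + A(-2)))*R(sqrt(-3 + 6)) = (6/(-10 - 2))*48 = (6/(-12))*48 = -1/12*6*48 = -1/2*48 = -24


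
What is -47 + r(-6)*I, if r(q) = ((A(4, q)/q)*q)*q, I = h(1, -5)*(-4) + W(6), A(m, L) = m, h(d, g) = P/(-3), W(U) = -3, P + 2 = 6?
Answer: -103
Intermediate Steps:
P = 4 (P = -2 + 6 = 4)
h(d, g) = -4/3 (h(d, g) = 4/(-3) = 4*(-1/3) = -4/3)
I = 7/3 (I = -4/3*(-4) - 3 = 16/3 - 3 = 7/3 ≈ 2.3333)
r(q) = 4*q (r(q) = ((4/q)*q)*q = 4*q)
-47 + r(-6)*I = -47 + (4*(-6))*(7/3) = -47 - 24*7/3 = -47 - 56 = -103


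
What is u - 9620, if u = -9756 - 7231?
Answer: -26607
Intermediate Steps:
u = -16987
u - 9620 = -16987 - 9620 = -26607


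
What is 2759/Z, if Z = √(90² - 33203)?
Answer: -2759*I*√25103/25103 ≈ -17.414*I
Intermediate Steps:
Z = I*√25103 (Z = √(8100 - 33203) = √(-25103) = I*√25103 ≈ 158.44*I)
2759/Z = 2759/((I*√25103)) = 2759*(-I*√25103/25103) = -2759*I*√25103/25103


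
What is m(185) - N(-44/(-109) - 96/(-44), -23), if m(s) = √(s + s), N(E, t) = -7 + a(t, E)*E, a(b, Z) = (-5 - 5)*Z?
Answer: 106163207/1437601 + √370 ≈ 93.083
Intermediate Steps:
a(b, Z) = -10*Z
N(E, t) = -7 - 10*E² (N(E, t) = -7 + (-10*E)*E = -7 - 10*E²)
m(s) = √2*√s (m(s) = √(2*s) = √2*√s)
m(185) - N(-44/(-109) - 96/(-44), -23) = √2*√185 - (-7 - 10*(-44/(-109) - 96/(-44))²) = √370 - (-7 - 10*(-44*(-1/109) - 96*(-1/44))²) = √370 - (-7 - 10*(44/109 + 24/11)²) = √370 - (-7 - 10*(3100/1199)²) = √370 - (-7 - 10*9610000/1437601) = √370 - (-7 - 96100000/1437601) = √370 - 1*(-106163207/1437601) = √370 + 106163207/1437601 = 106163207/1437601 + √370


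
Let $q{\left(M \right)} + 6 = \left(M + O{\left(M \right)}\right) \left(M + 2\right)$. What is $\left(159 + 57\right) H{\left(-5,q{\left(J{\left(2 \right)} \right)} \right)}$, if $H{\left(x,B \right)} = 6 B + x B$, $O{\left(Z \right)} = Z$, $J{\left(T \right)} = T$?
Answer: $2160$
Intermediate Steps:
$q{\left(M \right)} = -6 + 2 M \left(2 + M\right)$ ($q{\left(M \right)} = -6 + \left(M + M\right) \left(M + 2\right) = -6 + 2 M \left(2 + M\right)$)
$H{\left(x,B \right)} = 6 B + B x$
$\left(159 + 57\right) H{\left(-5,q{\left(J{\left(2 \right)} \right)} \right)} = \left(159 + 57\right) \left(-6 + 2 \cdot 2^{2} + 4 \cdot 2\right) \left(6 - 5\right) = 216 \left(-6 + 2 \cdot 4 + 8\right) 1 = 216 \left(-6 + 8 + 8\right) 1 = 216 \cdot 10 \cdot 1 = 216 \cdot 10 = 2160$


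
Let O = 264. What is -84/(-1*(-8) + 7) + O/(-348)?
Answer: -922/145 ≈ -6.3586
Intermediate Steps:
-84/(-1*(-8) + 7) + O/(-348) = -84/(-1*(-8) + 7) + 264/(-348) = -84/(8 + 7) + 264*(-1/348) = -84/15 - 22/29 = -84*1/15 - 22/29 = -28/5 - 22/29 = -922/145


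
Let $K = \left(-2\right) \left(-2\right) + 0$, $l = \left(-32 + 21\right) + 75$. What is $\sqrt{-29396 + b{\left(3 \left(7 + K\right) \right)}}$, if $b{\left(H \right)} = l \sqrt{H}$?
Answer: $2 \sqrt{-7349 + 16 \sqrt{33}} \approx 170.38 i$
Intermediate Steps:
$l = 64$ ($l = -11 + 75 = 64$)
$K = 4$ ($K = 4 + 0 = 4$)
$b{\left(H \right)} = 64 \sqrt{H}$
$\sqrt{-29396 + b{\left(3 \left(7 + K\right) \right)}} = \sqrt{-29396 + 64 \sqrt{3 \left(7 + 4\right)}} = \sqrt{-29396 + 64 \sqrt{3 \cdot 11}} = \sqrt{-29396 + 64 \sqrt{33}}$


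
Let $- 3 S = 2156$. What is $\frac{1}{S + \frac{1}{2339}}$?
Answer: $- \frac{7017}{5042881} \approx -0.0013915$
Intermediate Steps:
$S = - \frac{2156}{3}$ ($S = \left(- \frac{1}{3}\right) 2156 = - \frac{2156}{3} \approx -718.67$)
$\frac{1}{S + \frac{1}{2339}} = \frac{1}{- \frac{2156}{3} + \frac{1}{2339}} = \frac{1}{- \frac{5042881}{7017}} = - \frac{7017}{5042881}$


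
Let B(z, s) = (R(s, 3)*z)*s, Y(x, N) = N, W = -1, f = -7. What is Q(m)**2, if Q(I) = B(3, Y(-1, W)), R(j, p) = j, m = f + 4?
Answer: 9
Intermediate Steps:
m = -3 (m = -7 + 4 = -3)
B(z, s) = z*s**2 (B(z, s) = (s*z)*s = z*s**2)
Q(I) = 3 (Q(I) = 3*(-1)**2 = 3*1 = 3)
Q(m)**2 = 3**2 = 9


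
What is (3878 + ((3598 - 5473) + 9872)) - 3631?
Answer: 8244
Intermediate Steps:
(3878 + ((3598 - 5473) + 9872)) - 3631 = (3878 + (-1875 + 9872)) - 3631 = (3878 + 7997) - 3631 = 11875 - 3631 = 8244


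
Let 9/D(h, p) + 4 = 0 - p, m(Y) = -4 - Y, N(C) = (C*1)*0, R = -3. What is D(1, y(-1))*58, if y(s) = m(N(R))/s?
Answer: -261/4 ≈ -65.250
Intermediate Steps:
N(C) = 0 (N(C) = C*0 = 0)
y(s) = -4/s (y(s) = (-4 - 1*0)/s = (-4 + 0)/s = -4/s)
D(h, p) = 9/(-4 - p) (D(h, p) = 9/(-4 + (0 - p)) = 9/(-4 - p))
D(1, y(-1))*58 = -9/(4 - 4/(-1))*58 = -9/(4 - 4*(-1))*58 = -9/(4 + 4)*58 = -9/8*58 = -261/4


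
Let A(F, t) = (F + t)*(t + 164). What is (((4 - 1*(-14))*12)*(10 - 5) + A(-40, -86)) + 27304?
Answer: 18556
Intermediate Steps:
A(F, t) = (164 + t)*(F + t) (A(F, t) = (F + t)*(164 + t) = (164 + t)*(F + t))
(((4 - 1*(-14))*12)*(10 - 5) + A(-40, -86)) + 27304 = (((4 - 1*(-14))*12)*(10 - 5) + ((-86)² + 164*(-40) + 164*(-86) - 40*(-86))) + 27304 = (((4 + 14)*12)*5 + (7396 - 6560 - 14104 + 3440)) + 27304 = ((18*12)*5 - 9828) + 27304 = (216*5 - 9828) + 27304 = (1080 - 9828) + 27304 = -8748 + 27304 = 18556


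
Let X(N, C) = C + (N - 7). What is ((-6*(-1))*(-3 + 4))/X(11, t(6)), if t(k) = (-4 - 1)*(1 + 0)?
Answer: -6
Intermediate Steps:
t(k) = -5 (t(k) = -5*1 = -5)
X(N, C) = -7 + C + N (X(N, C) = C + (-7 + N) = -7 + C + N)
((-6*(-1))*(-3 + 4))/X(11, t(6)) = ((-6*(-1))*(-3 + 4))/(-7 - 5 + 11) = (6*1)/(-1) = 6*(-1) = -6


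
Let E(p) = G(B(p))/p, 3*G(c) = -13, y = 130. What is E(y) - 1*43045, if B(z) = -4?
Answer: -1291351/30 ≈ -43045.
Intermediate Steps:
G(c) = -13/3 (G(c) = (⅓)*(-13) = -13/3)
E(p) = -13/(3*p)
E(y) - 1*43045 = -13/3/130 - 1*43045 = -13/3*1/130 - 43045 = -1/30 - 43045 = -1291351/30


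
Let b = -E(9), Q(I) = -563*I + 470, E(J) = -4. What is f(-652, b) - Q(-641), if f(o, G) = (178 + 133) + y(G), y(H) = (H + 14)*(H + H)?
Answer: -360898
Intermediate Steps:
Q(I) = 470 - 563*I
y(H) = 2*H*(14 + H) (y(H) = (14 + H)*(2*H) = 2*H*(14 + H))
b = 4 (b = -1*(-4) = 4)
f(o, G) = 311 + 2*G*(14 + G) (f(o, G) = (178 + 133) + 2*G*(14 + G) = 311 + 2*G*(14 + G))
f(-652, b) - Q(-641) = (311 + 2*4*(14 + 4)) - (470 - 563*(-641)) = (311 + 2*4*18) - (470 + 360883) = (311 + 144) - 1*361353 = 455 - 361353 = -360898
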